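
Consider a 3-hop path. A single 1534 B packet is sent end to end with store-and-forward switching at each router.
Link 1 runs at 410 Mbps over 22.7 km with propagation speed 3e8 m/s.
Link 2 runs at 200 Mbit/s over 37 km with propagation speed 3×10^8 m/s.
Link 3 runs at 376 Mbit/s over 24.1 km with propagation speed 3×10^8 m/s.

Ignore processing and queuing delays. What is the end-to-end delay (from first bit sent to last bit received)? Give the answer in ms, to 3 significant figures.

0.403 ms

L = 1534 × 8 = 12272 bits.
Transmission delays (L/R per hop): 0.0299317, 0.06136, 0.0326383 ms; sum = 0.12393 ms.
Propagation delays (d/s per hop): 0.0756667, 0.123333, 0.0803333 ms; sum = 0.279333 ms.
End-to-end = 0.403 ms.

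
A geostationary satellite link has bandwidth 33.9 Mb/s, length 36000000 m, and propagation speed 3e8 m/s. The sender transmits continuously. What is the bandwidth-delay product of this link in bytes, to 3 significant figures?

509000 bytes

Propagation delay = 36000000 / 300000000 = 0.12 s.
BDP = R × t_prop = 33900000 × 0.12 = 4068000 bits.
In bytes: 4068000/8 = 509000 bytes.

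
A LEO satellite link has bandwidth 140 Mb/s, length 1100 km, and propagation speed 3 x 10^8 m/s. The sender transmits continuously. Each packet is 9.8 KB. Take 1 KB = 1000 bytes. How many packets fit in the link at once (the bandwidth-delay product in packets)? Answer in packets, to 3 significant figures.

Propagation delay = 1100000 / 300000000 = 0.00366667 s.
BDP = R × t_prop = 140000000 × 0.00366667 = 513333 bits.
In packets of 78400 bits: 6.55 packets.

6.55 packets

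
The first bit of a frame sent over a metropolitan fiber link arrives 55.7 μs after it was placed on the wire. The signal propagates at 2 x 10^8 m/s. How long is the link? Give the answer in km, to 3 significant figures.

d = s × t_prop = 200000000 × 5.57e-05 = 11.1 km.

11.1 km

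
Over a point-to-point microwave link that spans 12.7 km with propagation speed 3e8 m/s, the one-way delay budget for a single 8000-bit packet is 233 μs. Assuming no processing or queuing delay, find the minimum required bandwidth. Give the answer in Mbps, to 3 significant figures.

42.0 Mbps

Propagation delay = 12700 / 300000000 = 42.3333 μs.
Transmission budget = 233 − 42.3333 = 190.667 μs.
R ≥ L / t_tx = 8000 bits / 0.000190667 s = 42.0 Mbps.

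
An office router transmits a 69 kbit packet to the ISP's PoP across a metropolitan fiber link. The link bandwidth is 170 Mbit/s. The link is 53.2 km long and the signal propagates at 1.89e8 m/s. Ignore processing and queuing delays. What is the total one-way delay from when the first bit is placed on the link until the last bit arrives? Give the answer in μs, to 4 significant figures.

687.4 μs

L = 69000 bits.
Transmission delay = L/R = 69000 / 170000000 = 405.882 μs.
Propagation delay = d/s = 53200 m / 189000000 m/s = 281.481 μs.
Total = 687.4 μs.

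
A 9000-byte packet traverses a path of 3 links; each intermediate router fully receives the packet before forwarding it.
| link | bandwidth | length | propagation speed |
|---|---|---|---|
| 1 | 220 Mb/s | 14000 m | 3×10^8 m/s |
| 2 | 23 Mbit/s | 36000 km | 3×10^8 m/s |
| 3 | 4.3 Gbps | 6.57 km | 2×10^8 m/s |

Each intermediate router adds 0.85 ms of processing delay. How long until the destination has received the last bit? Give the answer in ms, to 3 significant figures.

125 ms

L = 9000 × 8 = 72000 bits.
Transmission delays (L/R per hop): 0.327273, 3.13043, 0.0167442 ms; sum = 3.47445 ms.
Propagation delays (d/s per hop): 0.0466667, 120, 0.03285 ms; sum = 120.08 ms.
Processing at 2 router(s): 2 × 0.85 ms = 1.7 ms.
End-to-end = 125 ms.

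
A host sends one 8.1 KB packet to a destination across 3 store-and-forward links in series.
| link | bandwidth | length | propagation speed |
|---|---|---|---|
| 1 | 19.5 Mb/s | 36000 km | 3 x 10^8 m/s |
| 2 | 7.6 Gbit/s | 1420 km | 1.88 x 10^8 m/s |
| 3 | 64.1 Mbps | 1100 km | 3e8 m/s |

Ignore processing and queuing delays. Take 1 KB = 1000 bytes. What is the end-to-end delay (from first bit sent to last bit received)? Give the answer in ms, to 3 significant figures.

136 ms

L = 64800 bits.
Transmission delays (L/R per hop): 3.32308, 0.00852632, 1.01092 ms; sum = 4.34252 ms.
Propagation delays (d/s per hop): 120, 7.55319, 3.66667 ms; sum = 131.22 ms.
End-to-end = 136 ms.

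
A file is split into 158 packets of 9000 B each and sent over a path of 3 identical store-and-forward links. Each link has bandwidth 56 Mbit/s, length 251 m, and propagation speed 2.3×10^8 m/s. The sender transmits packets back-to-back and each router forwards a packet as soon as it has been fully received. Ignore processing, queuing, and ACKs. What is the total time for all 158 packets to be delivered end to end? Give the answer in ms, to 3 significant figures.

Per-hop transmission t_tx = L/R = 72000/56000000 = 1.28571 ms.
Per-hop propagation t_prop = 251/2.3e+08 = 0.0010913 ms.
Pipeline fill: first packet needs 3·t_tx to clear all hops; remaining 157 packets each add one t_tx.
Total = (3+158-1)·t_tx + 3·t_prop = 160·1.28571 + 3·0.0010913 = 206 ms.

206 ms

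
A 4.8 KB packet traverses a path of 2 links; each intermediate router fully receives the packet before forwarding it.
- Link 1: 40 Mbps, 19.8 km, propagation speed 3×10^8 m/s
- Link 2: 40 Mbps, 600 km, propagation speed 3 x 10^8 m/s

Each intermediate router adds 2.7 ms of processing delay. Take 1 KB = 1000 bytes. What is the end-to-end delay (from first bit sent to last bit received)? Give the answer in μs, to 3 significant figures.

L = 38400 bits.
Transmission delay per hop = L/R = 38400/40000000 = 960 μs; 2 hops → 1920 μs.
Propagation delays (d/s per hop): 66, 2000 μs; sum = 2066 μs.
Processing at 1 router(s): 1 × 2.7 ms = 2700 μs.
End-to-end = 6690 μs.

6690 μs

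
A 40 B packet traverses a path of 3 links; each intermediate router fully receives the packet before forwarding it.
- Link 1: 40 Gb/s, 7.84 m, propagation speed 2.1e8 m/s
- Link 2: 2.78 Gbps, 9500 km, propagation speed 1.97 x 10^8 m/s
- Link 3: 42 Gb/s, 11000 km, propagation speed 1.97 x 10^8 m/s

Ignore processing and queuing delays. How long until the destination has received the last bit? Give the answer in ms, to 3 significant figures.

104 ms

L = 40 × 8 = 320 bits.
Transmission delays (L/R per hop): 8e-06, 0.000115108, 7.61905e-06 ms; sum = 0.000130727 ms.
Propagation delays (d/s per hop): 3.73333e-05, 48.2234, 55.8376 ms; sum = 104.061 ms.
End-to-end = 104 ms.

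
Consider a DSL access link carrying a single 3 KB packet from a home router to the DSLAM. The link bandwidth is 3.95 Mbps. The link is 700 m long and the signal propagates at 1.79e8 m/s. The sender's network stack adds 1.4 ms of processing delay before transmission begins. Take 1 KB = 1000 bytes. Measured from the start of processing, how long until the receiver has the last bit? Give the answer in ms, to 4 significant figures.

7.480 ms

L = 24000 bits.
Transmission delay = L/R = 24000 / 3950000 = 6.07595 ms.
Propagation delay = d/s = 700 m / 179000000 m/s = 0.00391061 ms.
Plus processing delay 1.4 ms = 1.4 ms.
Total = 7.480 ms.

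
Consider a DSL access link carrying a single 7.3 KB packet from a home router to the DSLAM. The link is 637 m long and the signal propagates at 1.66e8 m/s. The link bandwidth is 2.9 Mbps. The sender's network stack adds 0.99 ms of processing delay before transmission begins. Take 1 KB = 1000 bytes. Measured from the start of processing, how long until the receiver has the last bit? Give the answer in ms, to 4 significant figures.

21.13 ms

L = 58400 bits.
Transmission delay = L/R = 58400 / 2900000 = 20.1379 ms.
Propagation delay = d/s = 637 m / 166000000 m/s = 0.00383735 ms.
Plus processing delay 0.99 ms = 0.99 ms.
Total = 21.13 ms.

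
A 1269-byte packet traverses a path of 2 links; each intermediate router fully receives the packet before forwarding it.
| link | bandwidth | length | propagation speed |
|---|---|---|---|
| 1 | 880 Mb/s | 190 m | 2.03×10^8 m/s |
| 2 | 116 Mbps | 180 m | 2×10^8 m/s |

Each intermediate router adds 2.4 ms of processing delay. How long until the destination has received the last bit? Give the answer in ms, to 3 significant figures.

L = 1269 × 8 = 10152 bits.
Transmission delays (L/R per hop): 0.0115364, 0.0875172 ms; sum = 0.0990536 ms.
Propagation delays (d/s per hop): 0.000935961, 0.0009 ms; sum = 0.00183596 ms.
Processing at 1 router(s): 1 × 2.4 ms = 2.4 ms.
End-to-end = 2.50 ms.

2.50 ms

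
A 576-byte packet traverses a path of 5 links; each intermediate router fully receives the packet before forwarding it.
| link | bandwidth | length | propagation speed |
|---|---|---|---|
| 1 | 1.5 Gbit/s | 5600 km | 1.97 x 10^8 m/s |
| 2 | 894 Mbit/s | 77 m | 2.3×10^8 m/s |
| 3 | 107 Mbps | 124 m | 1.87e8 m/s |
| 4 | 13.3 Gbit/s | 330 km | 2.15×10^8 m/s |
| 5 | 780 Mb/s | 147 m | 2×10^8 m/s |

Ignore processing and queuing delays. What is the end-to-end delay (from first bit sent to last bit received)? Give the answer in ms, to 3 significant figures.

30.0 ms

L = 576 × 8 = 4608 bits.
Transmission delays (L/R per hop): 0.003072, 0.00515436, 0.0430654, 0.000346466, 0.00590769 ms; sum = 0.0575459 ms.
Propagation delays (d/s per hop): 28.4264, 0.000334783, 0.000663102, 1.53488, 0.000735 ms; sum = 29.963 ms.
End-to-end = 30.0 ms.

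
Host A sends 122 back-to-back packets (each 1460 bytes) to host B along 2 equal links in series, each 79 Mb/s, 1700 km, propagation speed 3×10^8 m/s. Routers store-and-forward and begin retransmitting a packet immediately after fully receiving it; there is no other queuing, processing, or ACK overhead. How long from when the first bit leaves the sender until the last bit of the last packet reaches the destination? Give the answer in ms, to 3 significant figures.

Per-hop transmission t_tx = L/R = 11680/79000000 = 0.147848 ms.
Per-hop propagation t_prop = 1700000/300000000 = 5.66667 ms.
Pipeline fill: first packet needs 2·t_tx to clear all hops; remaining 121 packets each add one t_tx.
Total = (2+122-1)·t_tx + 2·t_prop = 123·0.147848 + 2·5.66667 = 29.5 ms.

29.5 ms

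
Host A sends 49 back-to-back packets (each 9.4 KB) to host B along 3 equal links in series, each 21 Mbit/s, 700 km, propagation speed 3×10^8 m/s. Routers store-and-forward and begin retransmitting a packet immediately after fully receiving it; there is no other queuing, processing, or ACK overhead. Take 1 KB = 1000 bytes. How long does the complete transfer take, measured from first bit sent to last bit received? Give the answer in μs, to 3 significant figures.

190000 μs

Per-hop transmission t_tx = L/R = 75200/21000000 = 3580.95 μs.
Per-hop propagation t_prop = 700000/300000000 = 2333.33 μs.
Pipeline fill: first packet needs 3·t_tx to clear all hops; remaining 48 packets each add one t_tx.
Total = (3+49-1)·t_tx + 3·t_prop = 51·3580.95 + 3·2333.33 = 190000 μs.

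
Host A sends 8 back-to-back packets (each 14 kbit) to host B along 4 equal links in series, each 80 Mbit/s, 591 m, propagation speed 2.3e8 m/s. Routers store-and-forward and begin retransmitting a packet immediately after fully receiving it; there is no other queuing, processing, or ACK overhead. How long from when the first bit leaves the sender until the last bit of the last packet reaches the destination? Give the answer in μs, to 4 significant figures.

1935 μs

Per-hop transmission t_tx = L/R = 14000/80000000 = 175 μs.
Per-hop propagation t_prop = 591/2.3e+08 = 2.56957 μs.
Pipeline fill: first packet needs 4·t_tx to clear all hops; remaining 7 packets each add one t_tx.
Total = (4+8-1)·t_tx + 4·t_prop = 11·175 + 4·2.56957 = 1935 μs.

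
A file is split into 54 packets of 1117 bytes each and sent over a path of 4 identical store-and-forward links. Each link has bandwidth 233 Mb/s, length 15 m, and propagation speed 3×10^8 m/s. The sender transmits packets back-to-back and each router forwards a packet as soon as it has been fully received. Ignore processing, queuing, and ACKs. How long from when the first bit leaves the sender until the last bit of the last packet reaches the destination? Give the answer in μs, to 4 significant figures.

2186 μs

Per-hop transmission t_tx = L/R = 8936/233000000 = 38.3519 μs.
Per-hop propagation t_prop = 15/300000000 = 0.05 μs.
Pipeline fill: first packet needs 4·t_tx to clear all hops; remaining 53 packets each add one t_tx.
Total = (4+54-1)·t_tx + 4·t_prop = 57·38.3519 + 4·0.05 = 2186 μs.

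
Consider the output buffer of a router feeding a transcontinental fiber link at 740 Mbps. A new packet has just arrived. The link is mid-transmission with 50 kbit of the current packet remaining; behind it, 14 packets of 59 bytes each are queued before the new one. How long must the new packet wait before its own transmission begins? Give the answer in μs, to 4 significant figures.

76.50 μs

Each queued packet: L/R = 472/740000000 = 0.637838 μs.
14 queued → 8.92973 μs.
Plus remaining 50000 bits of current packet: 67.5676 μs.
Queuing delay = 76.50 μs.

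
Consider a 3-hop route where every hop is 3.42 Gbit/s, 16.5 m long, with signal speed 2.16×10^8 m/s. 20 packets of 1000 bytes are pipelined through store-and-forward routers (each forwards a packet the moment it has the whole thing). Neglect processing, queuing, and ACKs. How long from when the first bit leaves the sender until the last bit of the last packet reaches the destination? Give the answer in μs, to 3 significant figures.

Per-hop transmission t_tx = L/R = 8000/3420000000 = 2.33918 μs.
Per-hop propagation t_prop = 16.5/216000000 = 0.0763889 μs.
Pipeline fill: first packet needs 3·t_tx to clear all hops; remaining 19 packets each add one t_tx.
Total = (3+20-1)·t_tx + 3·t_prop = 22·2.33918 + 3·0.0763889 = 51.7 μs.

51.7 μs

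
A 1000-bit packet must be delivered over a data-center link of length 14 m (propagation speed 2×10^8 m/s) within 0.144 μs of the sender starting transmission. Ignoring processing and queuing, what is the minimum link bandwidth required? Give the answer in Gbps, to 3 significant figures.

Propagation delay = 14 / 200000000 = 0.07 μs.
Transmission budget = 0.144 − 0.07 = 0.074 μs.
R ≥ L / t_tx = 1000 bits / 7.4e-08 s = 13.5 Gbps.

13.5 Gbps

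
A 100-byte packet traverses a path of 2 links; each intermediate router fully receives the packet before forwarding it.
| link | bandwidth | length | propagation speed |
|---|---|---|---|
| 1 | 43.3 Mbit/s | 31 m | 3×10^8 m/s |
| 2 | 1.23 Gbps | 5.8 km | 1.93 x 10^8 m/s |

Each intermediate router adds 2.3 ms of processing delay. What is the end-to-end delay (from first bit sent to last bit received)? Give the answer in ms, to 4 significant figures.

L = 100 × 8 = 800 bits.
Transmission delays (L/R per hop): 0.0184758, 0.000650407 ms; sum = 0.0191262 ms.
Propagation delays (d/s per hop): 0.000103333, 0.0300518 ms; sum = 0.0301551 ms.
Processing at 1 router(s): 1 × 2.3 ms = 2.3 ms.
End-to-end = 2.349 ms.

2.349 ms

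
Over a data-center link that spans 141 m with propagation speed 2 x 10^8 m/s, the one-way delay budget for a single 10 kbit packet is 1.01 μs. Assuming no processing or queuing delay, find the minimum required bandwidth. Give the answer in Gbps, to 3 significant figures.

Propagation delay = 141 / 200000000 = 0.705 μs.
Transmission budget = 1.01 − 0.705 = 0.305 μs.
R ≥ L / t_tx = 10000 bits / 3.05e-07 s = 32.8 Gbps.

32.8 Gbps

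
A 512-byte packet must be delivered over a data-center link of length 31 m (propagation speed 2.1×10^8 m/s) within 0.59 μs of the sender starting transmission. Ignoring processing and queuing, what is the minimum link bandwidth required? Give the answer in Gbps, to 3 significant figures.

9.26 Gbps

L = 4096 bits.
Propagation delay = 31 / 210000000 = 0.147619 μs.
Transmission budget = 0.59 − 0.147619 = 0.442381 μs.
R ≥ L / t_tx = 4096 bits / 4.42381e-07 s = 9.26 Gbps.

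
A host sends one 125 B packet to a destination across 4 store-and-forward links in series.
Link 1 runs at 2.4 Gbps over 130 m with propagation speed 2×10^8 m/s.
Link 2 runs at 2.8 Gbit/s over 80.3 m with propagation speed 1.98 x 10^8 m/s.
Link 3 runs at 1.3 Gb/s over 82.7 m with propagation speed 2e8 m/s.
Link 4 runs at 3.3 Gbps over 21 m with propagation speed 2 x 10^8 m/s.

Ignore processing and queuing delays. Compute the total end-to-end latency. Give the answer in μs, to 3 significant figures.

L = 125 × 8 = 1000 bits.
Transmission delays (L/R per hop): 0.416667, 0.357143, 0.769231, 0.30303 μs; sum = 1.84607 μs.
Propagation delays (d/s per hop): 0.65, 0.405556, 0.4135, 0.105 μs; sum = 1.57406 μs.
End-to-end = 3.42 μs.

3.42 μs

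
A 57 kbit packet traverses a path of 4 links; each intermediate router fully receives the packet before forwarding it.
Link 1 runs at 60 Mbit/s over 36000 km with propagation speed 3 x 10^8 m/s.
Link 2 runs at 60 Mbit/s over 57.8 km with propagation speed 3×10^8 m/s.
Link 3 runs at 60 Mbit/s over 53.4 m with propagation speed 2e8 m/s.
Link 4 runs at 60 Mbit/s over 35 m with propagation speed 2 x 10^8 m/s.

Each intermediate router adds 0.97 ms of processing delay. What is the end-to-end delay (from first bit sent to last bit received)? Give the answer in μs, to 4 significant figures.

L = 57000 bits.
Transmission delay per hop = L/R = 57000/60000000 = 950 μs; 4 hops → 3800 μs.
Propagation delays (d/s per hop): 120000, 192.667, 0.267, 0.175 μs; sum = 120193 μs.
Processing at 3 router(s): 3 × 0.97 ms = 2910 μs.
End-to-end = 126900 μs.

126900 μs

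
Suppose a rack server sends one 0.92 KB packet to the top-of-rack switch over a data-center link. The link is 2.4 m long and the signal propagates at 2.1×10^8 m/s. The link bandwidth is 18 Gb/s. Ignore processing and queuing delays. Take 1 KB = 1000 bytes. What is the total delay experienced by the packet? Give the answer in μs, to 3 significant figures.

0.420 μs

L = 7360 bits.
Transmission delay = L/R = 7360 / 18000000000 = 0.408889 μs.
Propagation delay = d/s = 2.4 m / 210000000 m/s = 0.0114286 μs.
Total = 0.420 μs.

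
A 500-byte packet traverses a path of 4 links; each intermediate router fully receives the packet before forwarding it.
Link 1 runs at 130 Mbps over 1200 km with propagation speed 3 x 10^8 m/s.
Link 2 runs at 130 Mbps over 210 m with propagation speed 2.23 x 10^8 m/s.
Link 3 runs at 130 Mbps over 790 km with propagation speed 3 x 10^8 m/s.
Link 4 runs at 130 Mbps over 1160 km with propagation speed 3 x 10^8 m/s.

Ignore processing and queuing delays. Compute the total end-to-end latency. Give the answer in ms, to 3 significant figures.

10.6 ms

L = 500 × 8 = 4000 bits.
Transmission delay per hop = L/R = 4000/130000000 = 0.0307692 ms; 4 hops → 0.123077 ms.
Propagation delays (d/s per hop): 4, 0.000941704, 2.63333, 3.86667 ms; sum = 10.5009 ms.
End-to-end = 10.6 ms.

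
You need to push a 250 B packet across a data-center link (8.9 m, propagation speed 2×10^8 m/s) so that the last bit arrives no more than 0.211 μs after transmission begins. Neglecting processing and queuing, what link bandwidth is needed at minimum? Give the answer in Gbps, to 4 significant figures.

12.01 Gbps

L = 2000 bits.
Propagation delay = 8.9 / 200000000 = 0.0445 μs.
Transmission budget = 0.211 − 0.0445 = 0.1665 μs.
R ≥ L / t_tx = 2000 bits / 1.665e-07 s = 12.01 Gbps.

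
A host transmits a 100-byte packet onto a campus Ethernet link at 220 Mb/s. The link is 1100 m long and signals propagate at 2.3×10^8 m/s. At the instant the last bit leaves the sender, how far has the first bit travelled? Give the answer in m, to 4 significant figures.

t_tx = L/R = 800/220000000 = 3.63636e-06 s.
Distance = s × t_tx = 2.3e+08 × 3.63636e-06 = 836.4 m.

836.4 m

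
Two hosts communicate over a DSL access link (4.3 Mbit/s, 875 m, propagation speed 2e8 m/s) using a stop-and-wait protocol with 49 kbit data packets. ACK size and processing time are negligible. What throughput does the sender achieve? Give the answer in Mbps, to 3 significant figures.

t_tx = L/R = 49000/4300000 = 0.0113953 s.
t_prop = 875/200000000 = 4.375e-06 s; RTT = 8.75e-06 s.
Cycle = t_tx + RTT = 0.0114041 s.
Throughput = L / cycle = 49000 / 0.0114041 = 4.30 Mbps.

4.30 Mbps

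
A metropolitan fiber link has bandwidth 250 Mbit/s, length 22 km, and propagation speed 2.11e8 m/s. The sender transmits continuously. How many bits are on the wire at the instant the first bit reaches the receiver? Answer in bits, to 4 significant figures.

Propagation delay = 22000 / 211000000 = 0.000104265 s.
BDP = R × t_prop = 250000000 × 0.000104265 = 26066.4 bits.

26070 bits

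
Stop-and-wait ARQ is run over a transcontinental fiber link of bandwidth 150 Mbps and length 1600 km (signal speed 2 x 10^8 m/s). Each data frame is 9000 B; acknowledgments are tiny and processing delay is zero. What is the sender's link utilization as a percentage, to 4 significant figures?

t_tx = L/R = 72000/150000000 = 0.00048 s.
t_prop = 1600000/200000000 = 0.008 s; RTT = 0.016 s.
Cycle = t_tx + RTT = 0.01648 s.
Utilization = t_tx / cycle = 0.00048/0.01648 = 2.913 %.

2.913 %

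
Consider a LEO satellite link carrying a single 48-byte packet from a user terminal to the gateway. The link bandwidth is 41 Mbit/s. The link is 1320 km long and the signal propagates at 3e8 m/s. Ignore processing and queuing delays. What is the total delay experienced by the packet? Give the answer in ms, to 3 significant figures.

4.41 ms

L = 48 × 8 = 384 bits.
Transmission delay = L/R = 384 / 41000000 = 0.00936585 ms.
Propagation delay = d/s = 1320000 m / 300000000 m/s = 4.4 ms.
Total = 4.41 ms.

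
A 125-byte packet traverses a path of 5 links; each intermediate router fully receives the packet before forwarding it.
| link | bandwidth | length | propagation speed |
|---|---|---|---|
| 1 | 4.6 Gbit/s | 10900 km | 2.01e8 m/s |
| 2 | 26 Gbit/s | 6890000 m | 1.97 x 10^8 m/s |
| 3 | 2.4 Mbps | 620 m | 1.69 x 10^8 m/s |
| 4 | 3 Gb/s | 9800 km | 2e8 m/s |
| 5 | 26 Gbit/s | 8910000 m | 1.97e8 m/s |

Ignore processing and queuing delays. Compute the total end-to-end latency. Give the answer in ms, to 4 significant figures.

L = 125 × 8 = 1000 bits.
Transmission delays (L/R per hop): 0.000217391, 3.84615e-05, 0.416667, 0.000333333, 3.84615e-05 ms; sum = 0.417294 ms.
Propagation delays (d/s per hop): 54.2289, 34.9746, 0.00366864, 49, 45.2284 ms; sum = 183.436 ms.
End-to-end = 183.9 ms.

183.9 ms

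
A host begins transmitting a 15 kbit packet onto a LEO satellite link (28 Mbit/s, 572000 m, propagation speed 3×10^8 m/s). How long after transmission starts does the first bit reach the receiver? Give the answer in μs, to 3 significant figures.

1910 μs

First bit experiences only propagation delay: d/s = 572000/300000000 = 1910 μs.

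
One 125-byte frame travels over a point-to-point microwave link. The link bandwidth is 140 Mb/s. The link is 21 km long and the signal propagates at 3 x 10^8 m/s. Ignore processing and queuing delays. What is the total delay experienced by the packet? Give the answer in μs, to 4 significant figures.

77.14 μs

L = 125 × 8 = 1000 bits.
Transmission delay = L/R = 1000 / 140000000 = 7.14286 μs.
Propagation delay = d/s = 21000 m / 300000000 m/s = 70 μs.
Total = 77.14 μs.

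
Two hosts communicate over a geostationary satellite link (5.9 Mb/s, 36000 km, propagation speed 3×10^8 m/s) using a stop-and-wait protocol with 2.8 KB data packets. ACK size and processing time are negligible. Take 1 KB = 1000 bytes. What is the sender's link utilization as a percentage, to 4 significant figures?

t_tx = L/R = 22400/5900000 = 0.00379661 s.
t_prop = 36000000/300000000 = 0.12 s; RTT = 0.24 s.
Cycle = t_tx + RTT = 0.243797 s.
Utilization = t_tx / cycle = 0.00379661/0.243797 = 1.557 %.

1.557 %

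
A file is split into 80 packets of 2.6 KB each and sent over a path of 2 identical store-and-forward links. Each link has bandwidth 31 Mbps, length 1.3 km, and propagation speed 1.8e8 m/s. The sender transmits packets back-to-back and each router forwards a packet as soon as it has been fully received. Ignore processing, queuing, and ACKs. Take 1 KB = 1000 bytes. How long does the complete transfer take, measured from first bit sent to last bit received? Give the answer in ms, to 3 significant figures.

54.4 ms

Per-hop transmission t_tx = L/R = 20800/31000000 = 0.670968 ms.
Per-hop propagation t_prop = 1300/180000000 = 0.00722222 ms.
Pipeline fill: first packet needs 2·t_tx to clear all hops; remaining 79 packets each add one t_tx.
Total = (2+80-1)·t_tx + 2·t_prop = 81·0.670968 + 2·0.00722222 = 54.4 ms.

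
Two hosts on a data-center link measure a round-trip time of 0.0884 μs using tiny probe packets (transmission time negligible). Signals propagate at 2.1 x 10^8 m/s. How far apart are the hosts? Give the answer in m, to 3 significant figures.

One-way propagation = RTT/2 = 0.0442 μs.
d = s × t = 210000000 × 4.42e-08 = 9.28 m.

9.28 m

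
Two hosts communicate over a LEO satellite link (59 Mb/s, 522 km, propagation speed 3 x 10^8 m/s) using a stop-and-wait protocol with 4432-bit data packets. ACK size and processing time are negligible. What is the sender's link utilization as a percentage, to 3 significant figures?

2.11 %

t_tx = L/R = 4432/59000000 = 7.51186e-05 s.
t_prop = 522000/300000000 = 0.00174 s; RTT = 0.00348 s.
Cycle = t_tx + RTT = 0.00355512 s.
Utilization = t_tx / cycle = 7.51186e-05/0.00355512 = 2.11 %.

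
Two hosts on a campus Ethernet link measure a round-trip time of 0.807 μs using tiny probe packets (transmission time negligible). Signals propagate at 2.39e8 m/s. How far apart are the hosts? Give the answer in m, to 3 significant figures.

96.4 m

One-way propagation = RTT/2 = 0.4035 μs.
d = s × t = 239000000 × 4.035e-07 = 96.4 m.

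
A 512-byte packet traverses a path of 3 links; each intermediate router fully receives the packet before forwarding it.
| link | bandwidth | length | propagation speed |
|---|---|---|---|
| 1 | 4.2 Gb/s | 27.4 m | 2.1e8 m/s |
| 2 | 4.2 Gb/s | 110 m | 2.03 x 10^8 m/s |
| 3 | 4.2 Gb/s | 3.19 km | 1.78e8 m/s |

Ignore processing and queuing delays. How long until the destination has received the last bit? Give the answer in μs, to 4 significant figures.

L = 512 × 8 = 4096 bits.
Transmission delay per hop = L/R = 4096/4200000000 = 0.975238 μs; 3 hops → 2.92571 μs.
Propagation delays (d/s per hop): 0.130476, 0.541872, 17.9213 μs; sum = 18.5937 μs.
End-to-end = 21.52 μs.

21.52 μs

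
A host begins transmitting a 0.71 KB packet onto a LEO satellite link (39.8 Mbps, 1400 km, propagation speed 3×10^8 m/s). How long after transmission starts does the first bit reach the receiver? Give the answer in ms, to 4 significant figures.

First bit experiences only propagation delay: d/s = 1400000/300000000 = 4.667 ms.

4.667 ms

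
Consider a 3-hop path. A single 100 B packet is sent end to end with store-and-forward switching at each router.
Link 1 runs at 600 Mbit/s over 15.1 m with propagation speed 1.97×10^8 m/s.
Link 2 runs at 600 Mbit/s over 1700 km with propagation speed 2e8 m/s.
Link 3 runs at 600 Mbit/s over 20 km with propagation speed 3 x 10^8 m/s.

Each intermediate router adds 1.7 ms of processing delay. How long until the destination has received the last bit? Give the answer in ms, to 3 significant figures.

L = 100 × 8 = 800 bits.
Transmission delay per hop = L/R = 800/600000000 = 0.00133333 ms; 3 hops → 0.004 ms.
Propagation delays (d/s per hop): 7.66497e-05, 8.5, 0.0666667 ms; sum = 8.56674 ms.
Processing at 2 router(s): 2 × 1.7 ms = 3.4 ms.
End-to-end = 12.0 ms.

12.0 ms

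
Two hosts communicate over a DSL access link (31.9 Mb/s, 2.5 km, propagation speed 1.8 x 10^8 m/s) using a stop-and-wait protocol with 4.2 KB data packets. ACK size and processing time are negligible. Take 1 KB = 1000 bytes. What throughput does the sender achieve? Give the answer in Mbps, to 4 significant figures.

31.08 Mbps

t_tx = L/R = 33600/31900000 = 0.00105329 s.
t_prop = 2500/180000000 = 1.38889e-05 s; RTT = 2.77778e-05 s.
Cycle = t_tx + RTT = 0.00108107 s.
Throughput = L / cycle = 33600 / 0.00108107 = 31.08 Mbps.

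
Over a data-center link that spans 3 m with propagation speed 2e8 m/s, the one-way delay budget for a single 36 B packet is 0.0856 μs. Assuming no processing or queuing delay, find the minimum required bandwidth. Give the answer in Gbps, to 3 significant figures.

4.08 Gbps

L = 288 bits.
Propagation delay = 3 / 200000000 = 0.015 μs.
Transmission budget = 0.0856 − 0.015 = 0.0706 μs.
R ≥ L / t_tx = 288 bits / 7.06e-08 s = 4.08 Gbps.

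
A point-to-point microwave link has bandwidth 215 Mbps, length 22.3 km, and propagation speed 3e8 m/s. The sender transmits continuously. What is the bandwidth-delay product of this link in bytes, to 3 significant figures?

2000 bytes

Propagation delay = 22300 / 300000000 = 7.43333e-05 s.
BDP = R × t_prop = 215000000 × 7.43333e-05 = 15981.7 bits.
In bytes: 15981.7/8 = 2000 bytes.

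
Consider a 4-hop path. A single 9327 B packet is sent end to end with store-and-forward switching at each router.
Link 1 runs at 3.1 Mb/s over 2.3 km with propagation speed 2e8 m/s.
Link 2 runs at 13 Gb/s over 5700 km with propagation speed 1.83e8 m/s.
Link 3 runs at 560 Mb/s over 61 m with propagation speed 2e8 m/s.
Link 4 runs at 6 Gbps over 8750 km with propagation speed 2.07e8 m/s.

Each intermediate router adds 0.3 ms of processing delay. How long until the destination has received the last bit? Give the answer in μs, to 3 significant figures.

L = 9327 × 8 = 74616 bits.
Transmission delays (L/R per hop): 24069.7, 5.73969, 133.243, 12.436 μs; sum = 24221.1 μs.
Propagation delays (d/s per hop): 11.5, 31147.5, 0.305, 42270.5 μs; sum = 73429.9 μs.
Processing at 3 router(s): 3 × 0.3 ms = 900 μs.
End-to-end = 98600 μs.

98600 μs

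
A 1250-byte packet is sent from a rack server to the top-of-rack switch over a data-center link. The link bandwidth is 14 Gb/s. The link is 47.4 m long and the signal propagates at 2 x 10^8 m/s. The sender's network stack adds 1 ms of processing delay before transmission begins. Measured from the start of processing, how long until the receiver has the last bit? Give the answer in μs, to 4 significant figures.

L = 1250 × 8 = 10000 bits.
Transmission delay = L/R = 10000 / 14000000000 = 0.714286 μs.
Propagation delay = d/s = 47.4 m / 200000000 m/s = 0.237 μs.
Plus processing delay 1 ms = 1000 μs.
Total = 1001 μs.

1001 μs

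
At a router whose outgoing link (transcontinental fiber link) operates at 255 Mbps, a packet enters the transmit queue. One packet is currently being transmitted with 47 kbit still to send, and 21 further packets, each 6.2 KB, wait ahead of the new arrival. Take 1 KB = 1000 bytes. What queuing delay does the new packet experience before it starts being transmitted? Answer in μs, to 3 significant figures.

4270 μs

Each queued packet: L/R = 49600/255000000 = 194.51 μs.
21 queued → 4084.71 μs.
Plus remaining 47000 bits of current packet: 184.314 μs.
Queuing delay = 4270 μs.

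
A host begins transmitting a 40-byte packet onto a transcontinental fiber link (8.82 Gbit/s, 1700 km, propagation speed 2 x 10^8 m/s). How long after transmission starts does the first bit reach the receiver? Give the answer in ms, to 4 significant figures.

First bit experiences only propagation delay: d/s = 1700000/200000000 = 8.500 ms.

8.500 ms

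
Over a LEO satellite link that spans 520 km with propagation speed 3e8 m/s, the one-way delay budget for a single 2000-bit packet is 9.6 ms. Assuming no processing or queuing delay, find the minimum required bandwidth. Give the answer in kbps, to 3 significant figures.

254 kbps

Propagation delay = 520000 / 300000000 = 1.73333 ms.
Transmission budget = 9.6 − 1.73333 = 7.86667 ms.
R ≥ L / t_tx = 2000 bits / 0.00786667 s = 254 kbps.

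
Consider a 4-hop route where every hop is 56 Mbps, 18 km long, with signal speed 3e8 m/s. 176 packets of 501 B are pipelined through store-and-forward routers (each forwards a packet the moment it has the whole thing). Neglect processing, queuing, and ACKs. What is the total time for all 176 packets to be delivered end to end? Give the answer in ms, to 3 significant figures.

13.1 ms

Per-hop transmission t_tx = L/R = 4008/56000000 = 0.0715714 ms.
Per-hop propagation t_prop = 18000/300000000 = 0.06 ms.
Pipeline fill: first packet needs 4·t_tx to clear all hops; remaining 175 packets each add one t_tx.
Total = (4+176-1)·t_tx + 4·t_prop = 179·0.0715714 + 4·0.06 = 13.1 ms.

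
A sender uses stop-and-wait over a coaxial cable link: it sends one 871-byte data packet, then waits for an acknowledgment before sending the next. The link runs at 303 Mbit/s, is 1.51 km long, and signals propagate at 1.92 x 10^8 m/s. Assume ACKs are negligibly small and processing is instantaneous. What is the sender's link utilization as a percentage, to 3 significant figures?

59.4 %

t_tx = L/R = 6968/303000000 = 2.29967e-05 s.
t_prop = 1510/192000000 = 7.86458e-06 s; RTT = 1.57292e-05 s.
Cycle = t_tx + RTT = 3.87259e-05 s.
Utilization = t_tx / cycle = 2.29967e-05/3.87259e-05 = 59.4 %.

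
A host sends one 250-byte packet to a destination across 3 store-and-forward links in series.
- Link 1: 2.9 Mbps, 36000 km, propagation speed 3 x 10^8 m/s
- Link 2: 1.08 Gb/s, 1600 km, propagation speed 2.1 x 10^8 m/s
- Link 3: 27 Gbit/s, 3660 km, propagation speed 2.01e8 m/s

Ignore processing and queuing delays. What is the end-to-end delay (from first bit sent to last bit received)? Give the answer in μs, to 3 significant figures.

L = 250 × 8 = 2000 bits.
Transmission delays (L/R per hop): 689.655, 1.85185, 0.0740741 μs; sum = 691.581 μs.
Propagation delays (d/s per hop): 120000, 7619.05, 18209 μs; sum = 145828 μs.
End-to-end = 147000 μs.

147000 μs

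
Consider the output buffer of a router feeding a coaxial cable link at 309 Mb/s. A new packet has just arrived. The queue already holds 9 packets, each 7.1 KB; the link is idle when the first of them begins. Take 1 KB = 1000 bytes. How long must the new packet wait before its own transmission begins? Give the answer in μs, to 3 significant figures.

Each queued packet: L/R = 56800/309000000 = 183.819 μs.
9 queued → 1654.37 μs.
Queuing delay = 1650 μs.

1650 μs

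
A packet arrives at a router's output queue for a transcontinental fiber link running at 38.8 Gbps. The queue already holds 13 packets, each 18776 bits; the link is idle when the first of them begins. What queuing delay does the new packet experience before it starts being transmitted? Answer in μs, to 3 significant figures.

Each queued packet: L/R = 18776/38800000000 = 0.483918 μs.
13 queued → 6.29093 μs.
Queuing delay = 6.29 μs.

6.29 μs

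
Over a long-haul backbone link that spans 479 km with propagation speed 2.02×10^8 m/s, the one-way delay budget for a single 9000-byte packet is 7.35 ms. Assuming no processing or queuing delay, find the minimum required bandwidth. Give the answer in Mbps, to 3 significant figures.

14.5 Mbps

L = 72000 bits.
Propagation delay = 479000 / 202000000 = 2.37129 ms.
Transmission budget = 7.35 − 2.37129 = 4.97871 ms.
R ≥ L / t_tx = 72000 bits / 0.00497871 s = 14.5 Mbps.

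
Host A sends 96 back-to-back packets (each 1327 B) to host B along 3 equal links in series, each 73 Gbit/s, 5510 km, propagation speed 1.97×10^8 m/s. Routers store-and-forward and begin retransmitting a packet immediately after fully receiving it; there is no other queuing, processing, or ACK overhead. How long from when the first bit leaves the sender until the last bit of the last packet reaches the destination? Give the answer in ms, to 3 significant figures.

83.9 ms

Per-hop transmission t_tx = L/R = 10616/73000000000 = 0.000145425 ms.
Per-hop propagation t_prop = 5510000/197000000 = 27.9695 ms.
Pipeline fill: first packet needs 3·t_tx to clear all hops; remaining 95 packets each add one t_tx.
Total = (3+96-1)·t_tx + 3·t_prop = 98·0.000145425 + 3·27.9695 = 83.9 ms.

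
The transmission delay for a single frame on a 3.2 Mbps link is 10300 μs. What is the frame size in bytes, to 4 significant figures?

4120 bytes

L = R × t_tx = 3200000 b/s × 0.0103 s = 32960 bits.
In bytes: 32960 / 8 = 4120 bytes.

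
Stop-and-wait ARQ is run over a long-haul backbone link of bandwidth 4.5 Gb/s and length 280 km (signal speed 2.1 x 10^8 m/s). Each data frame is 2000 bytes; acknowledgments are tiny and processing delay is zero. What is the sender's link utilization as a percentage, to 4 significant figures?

0.1332 %

t_tx = L/R = 16000/4500000000 = 3.55556e-06 s.
t_prop = 280000/210000000 = 0.00133333 s; RTT = 0.00266667 s.
Cycle = t_tx + RTT = 0.00267022 s.
Utilization = t_tx / cycle = 3.55556e-06/0.00267022 = 0.1332 %.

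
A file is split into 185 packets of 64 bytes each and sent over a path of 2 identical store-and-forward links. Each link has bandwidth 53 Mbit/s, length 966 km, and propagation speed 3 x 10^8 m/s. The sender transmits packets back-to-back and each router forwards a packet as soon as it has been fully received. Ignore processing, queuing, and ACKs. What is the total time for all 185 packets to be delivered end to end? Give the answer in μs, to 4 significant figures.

Per-hop transmission t_tx = L/R = 512/53000000 = 9.66038 μs.
Per-hop propagation t_prop = 966000/300000000 = 3220 μs.
Pipeline fill: first packet needs 2·t_tx to clear all hops; remaining 184 packets each add one t_tx.
Total = (2+185-1)·t_tx + 2·t_prop = 186·9.66038 + 2·3220 = 8237 μs.

8237 μs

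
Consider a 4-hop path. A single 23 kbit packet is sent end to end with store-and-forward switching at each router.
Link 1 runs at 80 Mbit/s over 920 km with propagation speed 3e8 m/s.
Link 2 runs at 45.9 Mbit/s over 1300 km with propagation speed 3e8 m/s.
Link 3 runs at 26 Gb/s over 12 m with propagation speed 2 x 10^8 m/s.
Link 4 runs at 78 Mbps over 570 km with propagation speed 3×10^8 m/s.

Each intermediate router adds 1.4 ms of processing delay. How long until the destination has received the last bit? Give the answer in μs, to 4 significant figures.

14580 μs

L = 23000 bits.
Transmission delays (L/R per hop): 287.5, 501.089, 0.884615, 294.872 μs; sum = 1084.35 μs.
Propagation delays (d/s per hop): 3066.67, 4333.33, 0.06, 1900 μs; sum = 9300.06 μs.
Processing at 3 router(s): 3 × 1.4 ms = 4200 μs.
End-to-end = 14580 μs.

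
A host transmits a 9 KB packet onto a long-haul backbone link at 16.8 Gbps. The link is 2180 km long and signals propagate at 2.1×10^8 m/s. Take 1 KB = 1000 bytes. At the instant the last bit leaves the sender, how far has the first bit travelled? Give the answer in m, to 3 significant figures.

t_tx = L/R = 72000/16800000000 = 4.28571e-06 s.
Distance = s × t_tx = 210000000 × 4.28571e-06 = 900 m.

900 m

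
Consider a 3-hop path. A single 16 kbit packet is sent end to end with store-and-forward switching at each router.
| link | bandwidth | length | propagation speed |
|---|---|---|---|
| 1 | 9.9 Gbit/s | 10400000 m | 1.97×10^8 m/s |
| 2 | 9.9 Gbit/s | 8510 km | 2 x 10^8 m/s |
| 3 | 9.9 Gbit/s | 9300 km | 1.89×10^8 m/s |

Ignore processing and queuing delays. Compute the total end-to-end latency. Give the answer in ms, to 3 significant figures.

L = 16000 bits.
Transmission delay per hop = L/R = 16000/9900000000 = 0.00161616 ms; 3 hops → 0.00484848 ms.
Propagation delays (d/s per hop): 52.7919, 42.55, 49.2063 ms; sum = 144.548 ms.
End-to-end = 145 ms.

145 ms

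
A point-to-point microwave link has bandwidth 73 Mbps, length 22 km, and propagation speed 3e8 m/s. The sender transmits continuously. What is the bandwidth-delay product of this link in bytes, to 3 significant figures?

Propagation delay = 22000 / 300000000 = 7.33333e-05 s.
BDP = R × t_prop = 73000000 × 7.33333e-05 = 5353.33 bits.
In bytes: 5353.33/8 = 669 bytes.

669 bytes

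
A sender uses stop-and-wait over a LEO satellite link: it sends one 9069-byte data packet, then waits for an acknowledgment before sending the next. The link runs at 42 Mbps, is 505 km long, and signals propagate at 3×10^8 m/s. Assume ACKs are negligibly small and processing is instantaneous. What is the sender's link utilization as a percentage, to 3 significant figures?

33.9 %

t_tx = L/R = 72552/42000000 = 0.00172743 s.
t_prop = 505000/300000000 = 0.00168333 s; RTT = 0.00336667 s.
Cycle = t_tx + RTT = 0.0050941 s.
Utilization = t_tx / cycle = 0.00172743/0.0050941 = 33.9 %.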